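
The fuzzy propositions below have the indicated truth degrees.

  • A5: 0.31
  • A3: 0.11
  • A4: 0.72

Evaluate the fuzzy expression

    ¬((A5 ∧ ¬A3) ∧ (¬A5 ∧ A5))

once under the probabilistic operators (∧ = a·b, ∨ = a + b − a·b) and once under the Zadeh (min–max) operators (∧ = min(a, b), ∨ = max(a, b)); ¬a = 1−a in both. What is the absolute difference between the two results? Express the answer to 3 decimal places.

0.251

Under probabilistic:
  ¬A3 = 1 − 0.1100 = 0.8900
  A5 ∧ ¬A3 = a·b on (0.3100, 0.8900) = 0.2759
  ¬A5 = 1 − 0.3100 = 0.6900
  ¬A5 ∧ A5 = a·b on (0.6900, 0.3100) = 0.2139
  (A5 ∧ ¬A3) ∧ (¬A5 ∧ A5) = a·b on (0.2759, 0.2139) = 0.0590
  ¬((A5 ∧ ¬A3) ∧ (¬A5 ∧ A5)) = 1 − 0.0590 = 0.9410
  → value = 0.9410
Under Zadeh (min–max):
  ¬A3 = 1 − 0.11 = 0.89
  A5 ∧ ¬A3 = min(a, b) on (0.31, 0.89) = 0.31
  ¬A5 = 1 − 0.31 = 0.69
  ¬A5 ∧ A5 = min(a, b) on (0.69, 0.31) = 0.31
  (A5 ∧ ¬A3) ∧ (¬A5 ∧ A5) = min(a, b) on (0.31, 0.31) = 0.31
  ¬((A5 ∧ ¬A3) ∧ (¬A5 ∧ A5)) = 1 − 0.31 = 0.69
  → value = 0.6900
|0.9410 − 0.6900| = 0.251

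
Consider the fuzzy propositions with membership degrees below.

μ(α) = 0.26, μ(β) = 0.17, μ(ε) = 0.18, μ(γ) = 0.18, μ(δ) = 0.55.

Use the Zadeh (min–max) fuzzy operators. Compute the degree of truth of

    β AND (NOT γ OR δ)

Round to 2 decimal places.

0.17

NOT γ = 1 − 0.18 = 0.82
NOT γ OR δ = max(a, b) on (0.82, 0.55) = 0.82
β AND (NOT γ OR δ) = min(a, b) on (0.17, 0.82) = 0.17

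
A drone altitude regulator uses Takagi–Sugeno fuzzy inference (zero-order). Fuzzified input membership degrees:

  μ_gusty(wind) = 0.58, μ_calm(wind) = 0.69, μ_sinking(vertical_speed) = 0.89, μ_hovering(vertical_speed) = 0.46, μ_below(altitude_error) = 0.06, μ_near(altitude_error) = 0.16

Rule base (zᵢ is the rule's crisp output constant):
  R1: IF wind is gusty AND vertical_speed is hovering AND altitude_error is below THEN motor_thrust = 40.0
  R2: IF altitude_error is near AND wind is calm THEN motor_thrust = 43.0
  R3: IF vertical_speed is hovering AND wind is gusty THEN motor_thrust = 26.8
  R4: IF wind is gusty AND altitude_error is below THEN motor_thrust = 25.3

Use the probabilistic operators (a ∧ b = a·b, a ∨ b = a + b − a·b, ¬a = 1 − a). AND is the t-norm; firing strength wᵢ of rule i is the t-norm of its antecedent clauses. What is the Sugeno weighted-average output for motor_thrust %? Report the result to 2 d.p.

31.35

R1 (z=40.0): gusty=0.58, hovering=0.46, below=0.06; AND[a·b] → w = 0.0160
R2 (z=43.0): near=0.16, calm=0.69; AND[a·b] → w = 0.1104
R3 (z=26.8): hovering=0.46, gusty=0.58; AND[a·b] → w = 0.2668
R4 (z=25.3): gusty=0.58, below=0.06; AND[a·b] → w = 0.0348
Weighted average = (0.0160·40.0 + 0.1104·43.0 + 0.2668·26.8 + 0.0348·25.3) / (0.0160 + 0.1104 + 0.2668 + 0.0348)
  = 13.4182 / 0.4280 = 31.35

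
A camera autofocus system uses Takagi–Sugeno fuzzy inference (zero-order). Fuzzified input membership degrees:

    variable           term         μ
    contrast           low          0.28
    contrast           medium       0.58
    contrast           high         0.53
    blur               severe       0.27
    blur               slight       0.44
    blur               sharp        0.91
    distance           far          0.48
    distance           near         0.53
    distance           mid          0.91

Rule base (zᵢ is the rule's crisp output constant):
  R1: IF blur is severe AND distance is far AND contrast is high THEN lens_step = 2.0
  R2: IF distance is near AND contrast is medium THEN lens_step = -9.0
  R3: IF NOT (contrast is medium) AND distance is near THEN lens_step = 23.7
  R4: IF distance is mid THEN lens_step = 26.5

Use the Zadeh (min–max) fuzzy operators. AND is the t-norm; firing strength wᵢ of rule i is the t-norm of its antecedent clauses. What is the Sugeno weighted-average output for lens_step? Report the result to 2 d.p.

14.01

R1 (z=2.0): severe=0.27, far=0.48, high=0.53; AND[min(a, b)] → w = 0.27
R2 (z=-9.0): near=0.53, medium=0.58; AND[min(a, b)] → w = 0.53
R3 (z=23.7): ¬medium=1−0.58=0.42, near=0.53; AND[min(a, b)] → w = 0.42
R4 (z=26.5): mid=0.91 → w = 0.91
Weighted average = (0.27·2.0 + 0.53·-9.0 + 0.42·23.7 + 0.91·26.5) / (0.27 + 0.53 + 0.42 + 0.91)
  = 29.8390 / 2.1300 = 14.01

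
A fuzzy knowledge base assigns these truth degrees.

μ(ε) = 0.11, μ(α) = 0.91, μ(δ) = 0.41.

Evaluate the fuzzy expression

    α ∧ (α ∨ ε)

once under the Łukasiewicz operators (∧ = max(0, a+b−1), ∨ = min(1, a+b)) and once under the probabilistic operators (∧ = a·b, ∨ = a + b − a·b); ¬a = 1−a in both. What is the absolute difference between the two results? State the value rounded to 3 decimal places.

Under Łukasiewicz:
  α ∨ ε = min(1, a+b) on (0.91, 0.11) = 1.00
  α ∧ (α ∨ ε) = max(0, a+b−1) on (0.91, 1.00) = 0.91
  → value = 0.9100
Under probabilistic:
  α ∨ ε = a + b − a·b on (0.9100, 0.1100) = 0.9199
  α ∧ (α ∨ ε) = a·b on (0.9100, 0.9199) = 0.8371
  → value = 0.8371
|0.9100 − 0.8371| = 0.073

0.073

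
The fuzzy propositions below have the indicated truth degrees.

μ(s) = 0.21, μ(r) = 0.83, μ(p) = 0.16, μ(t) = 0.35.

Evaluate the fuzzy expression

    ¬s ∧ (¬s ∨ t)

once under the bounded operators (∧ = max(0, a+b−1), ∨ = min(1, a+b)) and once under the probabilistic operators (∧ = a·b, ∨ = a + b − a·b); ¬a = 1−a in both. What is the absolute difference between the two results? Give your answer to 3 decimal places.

Under bounded:
  ¬s = 1 − 0.21 = 0.79
  ¬s = 1 − 0.21 = 0.79
  ¬s ∨ t = min(1, a+b) on (0.79, 0.35) = 1.00
  ¬s ∧ (¬s ∨ t) = max(0, a+b−1) on (0.79, 1.00) = 0.79
  → value = 0.7900
Under probabilistic:
  ¬s = 1 − 0.2100 = 0.7900
  ¬s = 1 − 0.2100 = 0.7900
  ¬s ∨ t = a + b − a·b on (0.7900, 0.3500) = 0.8635
  ¬s ∧ (¬s ∨ t) = a·b on (0.7900, 0.8635) = 0.6822
  → value = 0.6822
|0.7900 − 0.6822| = 0.108

0.108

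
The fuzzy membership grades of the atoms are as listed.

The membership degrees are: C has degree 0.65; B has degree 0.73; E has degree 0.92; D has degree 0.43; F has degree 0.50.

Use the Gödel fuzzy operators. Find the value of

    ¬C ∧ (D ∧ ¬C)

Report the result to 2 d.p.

¬C = 1 − 0.65 = 0.35
¬C = 1 − 0.65 = 0.35
D ∧ ¬C = min(a, b) on (0.43, 0.35) = 0.35
¬C ∧ (D ∧ ¬C) = min(a, b) on (0.35, 0.35) = 0.35

0.35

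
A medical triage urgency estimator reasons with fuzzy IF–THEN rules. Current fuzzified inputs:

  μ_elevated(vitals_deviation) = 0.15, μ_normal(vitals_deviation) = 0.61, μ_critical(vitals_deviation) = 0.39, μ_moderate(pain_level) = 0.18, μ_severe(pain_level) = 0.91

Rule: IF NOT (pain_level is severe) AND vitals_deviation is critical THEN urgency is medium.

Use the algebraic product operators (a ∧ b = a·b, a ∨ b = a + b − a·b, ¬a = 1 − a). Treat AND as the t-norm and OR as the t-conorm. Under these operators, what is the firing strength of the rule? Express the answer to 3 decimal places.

firing strength: ¬severe=1−0.91=0.09, critical=0.39; AND[a·b] → w = 0.0351

0.035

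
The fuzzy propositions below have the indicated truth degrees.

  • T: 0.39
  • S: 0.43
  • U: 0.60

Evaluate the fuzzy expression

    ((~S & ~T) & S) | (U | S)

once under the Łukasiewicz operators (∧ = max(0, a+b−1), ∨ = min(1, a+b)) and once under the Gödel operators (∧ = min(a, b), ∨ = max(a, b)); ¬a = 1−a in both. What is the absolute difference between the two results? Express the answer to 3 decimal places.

Under Łukasiewicz:
  ~S = 1 − 0.43 = 0.57
  ~T = 1 − 0.39 = 0.61
  ~S & ~T = max(0, a+b−1) on (0.57, 0.61) = 0.18
  (~S & ~T) & S = max(0, a+b−1) on (0.18, 0.43) = 0.00
  U | S = min(1, a+b) on (0.60, 0.43) = 1.00
  ((~S & ~T) & S) | (U | S) = min(1, a+b) on (0.00, 1.00) = 1.00
  → value = 1.0000
Under Gödel:
  ~S = 1 − 0.43 = 0.57
  ~T = 1 − 0.39 = 0.61
  ~S & ~T = min(a, b) on (0.57, 0.61) = 0.57
  (~S & ~T) & S = min(a, b) on (0.57, 0.43) = 0.43
  U | S = max(a, b) on (0.60, 0.43) = 0.60
  ((~S & ~T) & S) | (U | S) = max(a, b) on (0.43, 0.60) = 0.60
  → value = 0.6000
|1.0000 − 0.6000| = 0.400

0.400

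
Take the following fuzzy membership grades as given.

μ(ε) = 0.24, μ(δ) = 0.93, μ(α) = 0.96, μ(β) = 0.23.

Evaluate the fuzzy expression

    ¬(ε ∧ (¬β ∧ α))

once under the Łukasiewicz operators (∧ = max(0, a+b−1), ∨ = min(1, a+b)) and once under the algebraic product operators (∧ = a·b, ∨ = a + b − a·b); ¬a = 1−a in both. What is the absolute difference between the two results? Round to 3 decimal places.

0.177

Under Łukasiewicz:
  ¬β = 1 − 0.23 = 0.77
  ¬β ∧ α = max(0, a+b−1) on (0.77, 0.96) = 0.73
  ε ∧ (¬β ∧ α) = max(0, a+b−1) on (0.24, 0.73) = 0.00
  ¬(ε ∧ (¬β ∧ α)) = 1 − 0.00 = 1.00
  → value = 1.0000
Under algebraic product:
  ¬β = 1 − 0.2300 = 0.7700
  ¬β ∧ α = a·b on (0.7700, 0.9600) = 0.7392
  ε ∧ (¬β ∧ α) = a·b on (0.2400, 0.7392) = 0.1774
  ¬(ε ∧ (¬β ∧ α)) = 1 − 0.1774 = 0.8226
  → value = 0.8226
|1.0000 − 0.8226| = 0.177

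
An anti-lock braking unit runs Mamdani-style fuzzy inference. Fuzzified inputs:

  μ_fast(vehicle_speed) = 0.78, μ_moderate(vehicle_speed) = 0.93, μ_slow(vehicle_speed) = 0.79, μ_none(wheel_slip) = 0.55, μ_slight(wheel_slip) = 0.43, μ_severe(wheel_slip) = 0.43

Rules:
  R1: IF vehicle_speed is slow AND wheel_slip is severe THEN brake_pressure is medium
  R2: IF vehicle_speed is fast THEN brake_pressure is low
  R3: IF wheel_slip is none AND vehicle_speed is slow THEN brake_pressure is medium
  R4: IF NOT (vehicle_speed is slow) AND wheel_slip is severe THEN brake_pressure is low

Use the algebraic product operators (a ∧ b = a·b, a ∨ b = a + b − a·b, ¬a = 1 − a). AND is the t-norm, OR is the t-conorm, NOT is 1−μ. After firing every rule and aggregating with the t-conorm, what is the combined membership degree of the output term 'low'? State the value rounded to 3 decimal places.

R1: slow=0.79, severe=0.43; AND[a·b] → w = 0.3397
R2: fast=0.78 → w = 0.7800
R3: none=0.55, slow=0.79; AND[a·b] → w = 0.4345
R4: ¬slow=1−0.79=0.21, severe=0.43; AND[a·b] → w = 0.0903
Rules with consequent 'low': {R2, R4} → strengths 0.7800, 0.0903
Aggregate via t-conorm [a + b − a·b]: 0.7999

0.800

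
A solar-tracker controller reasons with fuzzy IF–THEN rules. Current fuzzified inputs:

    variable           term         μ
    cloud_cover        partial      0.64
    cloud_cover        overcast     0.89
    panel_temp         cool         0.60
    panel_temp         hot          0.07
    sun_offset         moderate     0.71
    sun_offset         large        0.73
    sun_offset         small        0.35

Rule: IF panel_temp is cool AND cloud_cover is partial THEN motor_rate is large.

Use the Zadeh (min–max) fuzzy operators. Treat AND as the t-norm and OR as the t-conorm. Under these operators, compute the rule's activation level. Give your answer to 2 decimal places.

0.60

firing strength: cool=0.60, partial=0.64; AND[min(a, b)] → w = 0.60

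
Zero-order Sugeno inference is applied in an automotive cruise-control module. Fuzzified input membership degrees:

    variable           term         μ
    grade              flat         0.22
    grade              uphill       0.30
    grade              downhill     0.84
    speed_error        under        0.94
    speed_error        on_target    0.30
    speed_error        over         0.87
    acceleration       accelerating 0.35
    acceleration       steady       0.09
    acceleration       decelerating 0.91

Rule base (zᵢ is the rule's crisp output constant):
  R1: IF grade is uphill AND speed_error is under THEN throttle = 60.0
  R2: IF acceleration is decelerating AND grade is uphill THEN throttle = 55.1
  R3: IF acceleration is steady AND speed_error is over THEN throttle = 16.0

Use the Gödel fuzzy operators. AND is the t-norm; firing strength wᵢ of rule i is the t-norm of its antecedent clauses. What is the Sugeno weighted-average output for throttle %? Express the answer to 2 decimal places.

52.13

R1 (z=60.0): uphill=0.30, under=0.94; AND[min(a, b)] → w = 0.30
R2 (z=55.1): decelerating=0.91, uphill=0.30; AND[min(a, b)] → w = 0.30
R3 (z=16.0): steady=0.09, over=0.87; AND[min(a, b)] → w = 0.09
Weighted average = (0.30·60.0 + 0.30·55.1 + 0.09·16.0) / (0.30 + 0.30 + 0.09)
  = 35.9700 / 0.6900 = 52.13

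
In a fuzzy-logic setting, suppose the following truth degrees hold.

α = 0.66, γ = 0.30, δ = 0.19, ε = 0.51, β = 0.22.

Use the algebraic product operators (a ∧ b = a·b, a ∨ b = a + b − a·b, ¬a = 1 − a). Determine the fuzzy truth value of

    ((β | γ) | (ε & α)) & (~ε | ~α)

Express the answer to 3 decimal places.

β | γ = a + b − a·b on (0.2200, 0.3000) = 0.4540
ε & α = a·b on (0.5100, 0.6600) = 0.3366
(β | γ) | (ε & α) = a + b − a·b on (0.4540, 0.3366) = 0.6378
~ε = 1 − 0.5100 = 0.4900
~α = 1 − 0.6600 = 0.3400
~ε | ~α = a + b − a·b on (0.4900, 0.3400) = 0.6634
((β | γ) | (ε & α)) & (~ε | ~α) = a·b on (0.6378, 0.6634) = 0.4231

0.423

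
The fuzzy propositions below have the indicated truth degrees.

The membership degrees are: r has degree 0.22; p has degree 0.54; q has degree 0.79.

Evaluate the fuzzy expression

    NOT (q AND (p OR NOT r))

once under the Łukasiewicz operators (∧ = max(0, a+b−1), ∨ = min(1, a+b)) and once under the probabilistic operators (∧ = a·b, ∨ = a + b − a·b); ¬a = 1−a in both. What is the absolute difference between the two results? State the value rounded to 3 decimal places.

0.080

Under Łukasiewicz:
  NOT r = 1 − 0.22 = 0.78
  p OR NOT r = min(1, a+b) on (0.54, 0.78) = 1.00
  q AND (p OR NOT r) = max(0, a+b−1) on (0.79, 1.00) = 0.79
  NOT (q AND (p OR NOT r)) = 1 − 0.79 = 0.21
  → value = 0.2100
Under probabilistic:
  NOT r = 1 − 0.2200 = 0.7800
  p OR NOT r = a + b − a·b on (0.5400, 0.7800) = 0.8988
  q AND (p OR NOT r) = a·b on (0.7900, 0.8988) = 0.7101
  NOT (q AND (p OR NOT r)) = 1 − 0.7101 = 0.2899
  → value = 0.2899
|0.2100 − 0.2899| = 0.080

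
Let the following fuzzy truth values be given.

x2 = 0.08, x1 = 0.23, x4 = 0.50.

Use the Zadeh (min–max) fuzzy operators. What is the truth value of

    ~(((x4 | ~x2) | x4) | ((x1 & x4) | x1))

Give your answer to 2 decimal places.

~x2 = 1 − 0.08 = 0.92
x4 | ~x2 = max(a, b) on (0.50, 0.92) = 0.92
(x4 | ~x2) | x4 = max(a, b) on (0.92, 0.50) = 0.92
x1 & x4 = min(a, b) on (0.23, 0.50) = 0.23
(x1 & x4) | x1 = max(a, b) on (0.23, 0.23) = 0.23
((x4 | ~x2) | x4) | ((x1 & x4) | x1) = max(a, b) on (0.92, 0.23) = 0.92
~(((x4 | ~x2) | x4) | ((x1 & x4) | x1)) = 1 − 0.92 = 0.08

0.08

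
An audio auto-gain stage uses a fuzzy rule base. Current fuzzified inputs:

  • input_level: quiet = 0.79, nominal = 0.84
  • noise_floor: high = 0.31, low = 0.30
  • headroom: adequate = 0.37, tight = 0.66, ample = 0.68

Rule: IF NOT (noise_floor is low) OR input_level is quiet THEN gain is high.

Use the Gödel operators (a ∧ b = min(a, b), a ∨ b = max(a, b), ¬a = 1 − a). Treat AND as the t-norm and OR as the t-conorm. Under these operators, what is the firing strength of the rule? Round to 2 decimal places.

0.79

firing strength: ¬low=1−0.30=0.70, quiet=0.79; OR[max(a, b)] → w = 0.79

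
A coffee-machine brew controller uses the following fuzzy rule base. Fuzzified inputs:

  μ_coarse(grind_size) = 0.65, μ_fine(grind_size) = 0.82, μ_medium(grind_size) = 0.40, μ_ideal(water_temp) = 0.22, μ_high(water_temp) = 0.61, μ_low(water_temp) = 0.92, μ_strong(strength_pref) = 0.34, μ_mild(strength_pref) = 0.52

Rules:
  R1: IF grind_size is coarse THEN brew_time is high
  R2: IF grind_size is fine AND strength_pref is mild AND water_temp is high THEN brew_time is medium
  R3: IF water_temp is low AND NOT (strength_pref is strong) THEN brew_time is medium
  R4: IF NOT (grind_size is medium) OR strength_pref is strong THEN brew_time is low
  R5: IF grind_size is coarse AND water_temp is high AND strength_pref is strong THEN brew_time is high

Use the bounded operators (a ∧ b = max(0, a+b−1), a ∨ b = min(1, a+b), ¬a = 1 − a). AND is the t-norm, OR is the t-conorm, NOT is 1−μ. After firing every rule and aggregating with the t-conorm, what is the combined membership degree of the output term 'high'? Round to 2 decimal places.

R1: coarse=0.65 → w = 0.65
R2: fine=0.82, mild=0.52, high=0.61; AND[max(0, a+b−1)] → w = 0.00
R3: low=0.92, ¬strong=1−0.34=0.66; AND[max(0, a+b−1)] → w = 0.58
R4: ¬medium=1−0.40=0.60, strong=0.34; OR[min(1, a+b)] → w = 0.94
R5: coarse=0.65, high=0.61, strong=0.34; AND[max(0, a+b−1)] → w = 0.00
Rules with consequent 'high': {R1, R5} → strengths 0.65, 0.00
Aggregate via t-conorm [min(1, a+b)]: 0.65

0.65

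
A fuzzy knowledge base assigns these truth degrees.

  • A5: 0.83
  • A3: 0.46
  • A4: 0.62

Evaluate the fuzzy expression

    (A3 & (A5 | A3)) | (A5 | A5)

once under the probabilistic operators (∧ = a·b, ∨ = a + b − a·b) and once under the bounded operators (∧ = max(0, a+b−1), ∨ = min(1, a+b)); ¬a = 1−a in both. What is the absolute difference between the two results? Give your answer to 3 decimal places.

Under probabilistic:
  A5 | A3 = a + b − a·b on (0.8300, 0.4600) = 0.9082
  A3 & (A5 | A3) = a·b on (0.4600, 0.9082) = 0.4178
  A5 | A5 = a + b − a·b on (0.8300, 0.8300) = 0.9711
  (A3 & (A5 | A3)) | (A5 | A5) = a + b − a·b on (0.4178, 0.9711) = 0.9832
  → value = 0.9832
Under bounded:
  A5 | A3 = min(1, a+b) on (0.83, 0.46) = 1.00
  A3 & (A5 | A3) = max(0, a+b−1) on (0.46, 1.00) = 0.46
  A5 | A5 = min(1, a+b) on (0.83, 0.83) = 1.00
  (A3 & (A5 | A3)) | (A5 | A5) = min(1, a+b) on (0.46, 1.00) = 1.00
  → value = 1.0000
|0.9832 − 1.0000| = 0.017

0.017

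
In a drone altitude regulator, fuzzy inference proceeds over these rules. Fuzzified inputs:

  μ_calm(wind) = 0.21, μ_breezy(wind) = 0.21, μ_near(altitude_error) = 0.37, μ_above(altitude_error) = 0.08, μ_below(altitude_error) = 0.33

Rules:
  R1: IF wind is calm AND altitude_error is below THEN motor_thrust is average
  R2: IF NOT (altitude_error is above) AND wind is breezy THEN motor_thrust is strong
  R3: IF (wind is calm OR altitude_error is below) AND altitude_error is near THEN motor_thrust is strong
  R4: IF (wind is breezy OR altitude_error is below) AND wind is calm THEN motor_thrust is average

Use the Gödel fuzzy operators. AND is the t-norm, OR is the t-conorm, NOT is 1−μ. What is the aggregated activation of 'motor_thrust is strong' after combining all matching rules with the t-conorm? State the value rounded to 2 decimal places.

0.33

R1: calm=0.21, below=0.33; AND[min(a, b)] → w = 0.21
R2: ¬above=1−0.08=0.92, breezy=0.21; AND[min(a, b)] → w = 0.21
R3: (calm=0.21 OR below=0.33) = 0.33; AND[min(a, b)] with near=0.37 → w = 0.33
R4: (breezy=0.21 OR below=0.33) = 0.33; AND[min(a, b)] with calm=0.21 → w = 0.21
Rules with consequent 'strong': {R2, R3} → strengths 0.21, 0.33
Aggregate via t-conorm [max(a, b)]: 0.33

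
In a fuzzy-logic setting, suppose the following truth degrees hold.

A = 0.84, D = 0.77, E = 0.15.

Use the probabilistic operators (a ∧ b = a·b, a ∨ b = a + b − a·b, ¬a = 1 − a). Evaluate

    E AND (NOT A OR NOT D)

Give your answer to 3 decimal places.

NOT A = 1 − 0.8400 = 0.1600
NOT D = 1 − 0.7700 = 0.2300
NOT A OR NOT D = a + b − a·b on (0.1600, 0.2300) = 0.3532
E AND (NOT A OR NOT D) = a·b on (0.1500, 0.3532) = 0.0530

0.053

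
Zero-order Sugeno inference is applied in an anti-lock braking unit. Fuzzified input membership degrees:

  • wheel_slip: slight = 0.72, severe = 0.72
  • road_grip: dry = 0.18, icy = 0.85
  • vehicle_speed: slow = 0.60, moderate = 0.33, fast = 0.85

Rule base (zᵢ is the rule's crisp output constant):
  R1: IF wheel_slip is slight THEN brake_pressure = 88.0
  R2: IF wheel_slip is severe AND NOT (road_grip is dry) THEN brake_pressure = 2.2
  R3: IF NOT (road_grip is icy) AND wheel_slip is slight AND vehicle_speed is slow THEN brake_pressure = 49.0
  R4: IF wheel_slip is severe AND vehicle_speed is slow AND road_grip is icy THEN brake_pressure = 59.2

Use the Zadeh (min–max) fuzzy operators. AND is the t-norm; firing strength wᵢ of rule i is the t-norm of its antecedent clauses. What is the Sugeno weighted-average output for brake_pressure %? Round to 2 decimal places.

R1 (z=88.0): slight=0.72 → w = 0.72
R2 (z=2.2): severe=0.72, ¬dry=1−0.18=0.82; AND[min(a, b)] → w = 0.72
R3 (z=49.0): ¬icy=1−0.85=0.15, slight=0.72, slow=0.60; AND[min(a, b)] → w = 0.15
R4 (z=59.2): severe=0.72, slow=0.60, icy=0.85; AND[min(a, b)] → w = 0.60
Weighted average = (0.72·88.0 + 0.72·2.2 + 0.15·49.0 + 0.60·59.2) / (0.72 + 0.72 + 0.15 + 0.60)
  = 107.8140 / 2.1900 = 49.23

49.23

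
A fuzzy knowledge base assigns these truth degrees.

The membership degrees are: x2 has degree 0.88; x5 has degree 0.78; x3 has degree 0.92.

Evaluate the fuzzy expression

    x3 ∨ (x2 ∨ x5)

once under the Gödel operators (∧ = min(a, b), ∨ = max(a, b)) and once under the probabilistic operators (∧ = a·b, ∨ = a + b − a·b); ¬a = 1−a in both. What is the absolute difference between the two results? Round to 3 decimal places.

Under Gödel:
  x2 ∨ x5 = max(a, b) on (0.88, 0.78) = 0.88
  x3 ∨ (x2 ∨ x5) = max(a, b) on (0.92, 0.88) = 0.92
  → value = 0.9200
Under probabilistic:
  x2 ∨ x5 = a + b − a·b on (0.8800, 0.7800) = 0.9736
  x3 ∨ (x2 ∨ x5) = a + b − a·b on (0.9200, 0.9736) = 0.9979
  → value = 0.9979
|0.9200 − 0.9979| = 0.078

0.078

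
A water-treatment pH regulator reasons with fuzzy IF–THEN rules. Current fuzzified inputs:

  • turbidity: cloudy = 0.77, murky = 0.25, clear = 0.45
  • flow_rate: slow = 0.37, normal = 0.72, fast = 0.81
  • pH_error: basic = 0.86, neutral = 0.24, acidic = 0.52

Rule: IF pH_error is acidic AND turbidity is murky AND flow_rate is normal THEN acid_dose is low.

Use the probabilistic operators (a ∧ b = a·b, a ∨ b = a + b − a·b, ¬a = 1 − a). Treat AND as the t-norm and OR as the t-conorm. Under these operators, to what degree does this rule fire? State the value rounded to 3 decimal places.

firing strength: acidic=0.52, murky=0.25, normal=0.72; AND[a·b] → w = 0.0936

0.094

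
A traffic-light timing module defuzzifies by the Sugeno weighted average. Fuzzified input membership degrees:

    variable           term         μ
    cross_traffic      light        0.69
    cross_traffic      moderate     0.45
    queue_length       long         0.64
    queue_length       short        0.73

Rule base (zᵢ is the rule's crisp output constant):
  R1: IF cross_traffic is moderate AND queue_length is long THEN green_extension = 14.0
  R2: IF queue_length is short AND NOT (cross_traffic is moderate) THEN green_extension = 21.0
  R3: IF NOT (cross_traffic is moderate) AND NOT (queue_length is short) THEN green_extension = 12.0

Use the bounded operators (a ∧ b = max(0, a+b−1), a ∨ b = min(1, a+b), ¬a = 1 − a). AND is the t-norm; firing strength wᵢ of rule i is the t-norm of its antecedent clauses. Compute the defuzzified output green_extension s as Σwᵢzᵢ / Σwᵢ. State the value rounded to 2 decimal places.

R1 (z=14.0): moderate=0.45, long=0.64; AND[max(0, a+b−1)] → w = 0.09
R2 (z=21.0): short=0.73, ¬moderate=1−0.45=0.55; AND[max(0, a+b−1)] → w = 0.28
R3 (z=12.0): ¬moderate=1−0.45=0.55, ¬short=1−0.73=0.27; AND[max(0, a+b−1)] → w = 0.00
Weighted average = (0.09·14.0 + 0.28·21.0 + 0.00·12.0) / (0.09 + 0.28 + 0.00)
  = 7.1400 / 0.3700 = 19.30

19.30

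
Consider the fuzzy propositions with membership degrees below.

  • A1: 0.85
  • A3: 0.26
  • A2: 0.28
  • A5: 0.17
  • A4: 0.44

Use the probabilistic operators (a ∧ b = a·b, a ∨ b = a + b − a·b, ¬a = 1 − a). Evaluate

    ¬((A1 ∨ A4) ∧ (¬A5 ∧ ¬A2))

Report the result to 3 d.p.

A1 ∨ A4 = a + b − a·b on (0.8500, 0.4400) = 0.9160
¬A5 = 1 − 0.1700 = 0.8300
¬A2 = 1 − 0.2800 = 0.7200
¬A5 ∧ ¬A2 = a·b on (0.8300, 0.7200) = 0.5976
(A1 ∨ A4) ∧ (¬A5 ∧ ¬A2) = a·b on (0.9160, 0.5976) = 0.5474
¬((A1 ∨ A4) ∧ (¬A5 ∧ ¬A2)) = 1 − 0.5474 = 0.4526

0.453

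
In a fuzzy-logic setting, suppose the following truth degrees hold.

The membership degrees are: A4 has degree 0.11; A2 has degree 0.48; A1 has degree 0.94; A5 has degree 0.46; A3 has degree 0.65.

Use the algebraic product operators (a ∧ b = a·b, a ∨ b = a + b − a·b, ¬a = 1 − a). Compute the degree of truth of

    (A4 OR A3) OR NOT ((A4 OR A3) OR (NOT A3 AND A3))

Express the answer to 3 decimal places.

0.763

A4 OR A3 = a + b − a·b on (0.1100, 0.6500) = 0.6885
A4 OR A3 = a + b − a·b on (0.1100, 0.6500) = 0.6885
NOT A3 = 1 − 0.6500 = 0.3500
NOT A3 AND A3 = a·b on (0.3500, 0.6500) = 0.2275
(A4 OR A3) OR (NOT A3 AND A3) = a + b − a·b on (0.6885, 0.2275) = 0.7594
NOT ((A4 OR A3) OR (NOT A3 AND A3)) = 1 − 0.7594 = 0.2406
(A4 OR A3) OR NOT ((A4 OR A3) OR (NOT A3 AND A3)) = a + b − a·b on (0.6885, 0.2406) = 0.7635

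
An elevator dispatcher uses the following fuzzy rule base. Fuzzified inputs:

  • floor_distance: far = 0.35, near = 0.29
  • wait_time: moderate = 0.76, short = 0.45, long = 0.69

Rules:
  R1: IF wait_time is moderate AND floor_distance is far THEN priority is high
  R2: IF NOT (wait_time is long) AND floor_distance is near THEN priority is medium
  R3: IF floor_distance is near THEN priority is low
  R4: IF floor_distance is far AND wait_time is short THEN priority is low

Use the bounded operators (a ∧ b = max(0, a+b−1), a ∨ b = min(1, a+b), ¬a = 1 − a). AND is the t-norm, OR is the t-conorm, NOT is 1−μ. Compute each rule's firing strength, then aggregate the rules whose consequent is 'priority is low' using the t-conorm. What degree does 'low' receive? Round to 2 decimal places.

0.29

R1: moderate=0.76, far=0.35; AND[max(0, a+b−1)] → w = 0.11
R2: ¬long=1−0.69=0.31, near=0.29; AND[max(0, a+b−1)] → w = 0.00
R3: near=0.29 → w = 0.29
R4: far=0.35, short=0.45; AND[max(0, a+b−1)] → w = 0.00
Rules with consequent 'low': {R3, R4} → strengths 0.29, 0.00
Aggregate via t-conorm [min(1, a+b)]: 0.29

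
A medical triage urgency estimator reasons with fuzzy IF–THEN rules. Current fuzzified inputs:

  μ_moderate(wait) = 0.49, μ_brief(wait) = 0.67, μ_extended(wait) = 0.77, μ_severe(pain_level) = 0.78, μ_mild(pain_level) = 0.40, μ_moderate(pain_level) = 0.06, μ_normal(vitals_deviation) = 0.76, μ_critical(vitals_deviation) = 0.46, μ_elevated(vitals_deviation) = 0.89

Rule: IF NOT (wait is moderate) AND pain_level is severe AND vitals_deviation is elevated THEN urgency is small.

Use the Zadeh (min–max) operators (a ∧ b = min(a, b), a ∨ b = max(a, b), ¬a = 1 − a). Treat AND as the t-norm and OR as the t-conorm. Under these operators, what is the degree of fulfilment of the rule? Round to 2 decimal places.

0.51

firing strength: ¬moderate=1−0.49=0.51, severe=0.78, elevated=0.89; AND[min(a, b)] → w = 0.51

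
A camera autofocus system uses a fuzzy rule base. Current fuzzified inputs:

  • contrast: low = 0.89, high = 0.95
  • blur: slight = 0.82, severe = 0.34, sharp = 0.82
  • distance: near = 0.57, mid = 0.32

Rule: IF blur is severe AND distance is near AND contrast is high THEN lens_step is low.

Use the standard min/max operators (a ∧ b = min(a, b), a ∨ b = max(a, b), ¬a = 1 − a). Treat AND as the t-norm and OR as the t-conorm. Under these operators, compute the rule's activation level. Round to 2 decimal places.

firing strength: severe=0.34, near=0.57, high=0.95; AND[min(a, b)] → w = 0.34

0.34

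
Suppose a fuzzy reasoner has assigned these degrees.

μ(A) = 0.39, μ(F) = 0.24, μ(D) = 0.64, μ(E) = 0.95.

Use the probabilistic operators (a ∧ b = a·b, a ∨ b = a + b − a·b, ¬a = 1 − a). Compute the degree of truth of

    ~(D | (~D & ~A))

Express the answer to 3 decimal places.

~D = 1 − 0.6400 = 0.3600
~A = 1 − 0.3900 = 0.6100
~D & ~A = a·b on (0.3600, 0.6100) = 0.2196
D | (~D & ~A) = a + b − a·b on (0.6400, 0.2196) = 0.7191
~(D | (~D & ~A)) = 1 − 0.7191 = 0.2809

0.281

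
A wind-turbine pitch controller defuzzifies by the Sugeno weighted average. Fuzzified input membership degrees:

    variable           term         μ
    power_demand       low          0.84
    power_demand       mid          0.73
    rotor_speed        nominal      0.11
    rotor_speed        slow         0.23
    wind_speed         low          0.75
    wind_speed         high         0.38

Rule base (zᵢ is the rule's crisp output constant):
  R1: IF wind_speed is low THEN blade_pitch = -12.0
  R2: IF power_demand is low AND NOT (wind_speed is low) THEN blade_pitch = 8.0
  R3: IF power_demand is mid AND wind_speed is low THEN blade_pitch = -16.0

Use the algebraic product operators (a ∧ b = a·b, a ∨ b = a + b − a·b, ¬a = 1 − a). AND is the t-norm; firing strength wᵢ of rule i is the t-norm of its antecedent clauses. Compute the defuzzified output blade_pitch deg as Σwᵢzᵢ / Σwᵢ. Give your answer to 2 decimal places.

R1 (z=-12.0): low=0.75 → w = 0.7500
R2 (z=8.0): low=0.84, ¬low=1−0.75=0.25; AND[a·b] → w = 0.2100
R3 (z=-16.0): mid=0.73, low=0.75; AND[a·b] → w = 0.5475
Weighted average = (0.7500·-12.0 + 0.2100·8.0 + 0.5475·-16.0) / (0.7500 + 0.2100 + 0.5475)
  = -16.0800 / 1.5075 = -10.67

-10.67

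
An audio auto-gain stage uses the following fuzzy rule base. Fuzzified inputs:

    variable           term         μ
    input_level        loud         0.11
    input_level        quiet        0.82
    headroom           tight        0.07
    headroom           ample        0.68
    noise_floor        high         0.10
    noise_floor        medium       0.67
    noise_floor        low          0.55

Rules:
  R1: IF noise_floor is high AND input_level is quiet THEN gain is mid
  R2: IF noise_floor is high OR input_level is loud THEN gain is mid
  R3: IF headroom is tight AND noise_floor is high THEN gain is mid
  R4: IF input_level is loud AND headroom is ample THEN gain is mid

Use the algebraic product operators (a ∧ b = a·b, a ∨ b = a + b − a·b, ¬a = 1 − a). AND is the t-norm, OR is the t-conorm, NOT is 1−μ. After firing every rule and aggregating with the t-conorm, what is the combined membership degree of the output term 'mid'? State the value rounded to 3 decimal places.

0.324

R1: high=0.10, quiet=0.82; AND[a·b] → w = 0.0820
R2: high=0.10, loud=0.11; OR[a + b − a·b] → w = 0.1990
R3: tight=0.07, high=0.10; AND[a·b] → w = 0.0070
R4: loud=0.11, ample=0.68; AND[a·b] → w = 0.0748
Rules with consequent 'mid': {R1, R2, R3, R4} → strengths 0.0820, 0.1990, 0.0070, 0.0748
Aggregate via t-conorm [a + b − a·b]: 0.3244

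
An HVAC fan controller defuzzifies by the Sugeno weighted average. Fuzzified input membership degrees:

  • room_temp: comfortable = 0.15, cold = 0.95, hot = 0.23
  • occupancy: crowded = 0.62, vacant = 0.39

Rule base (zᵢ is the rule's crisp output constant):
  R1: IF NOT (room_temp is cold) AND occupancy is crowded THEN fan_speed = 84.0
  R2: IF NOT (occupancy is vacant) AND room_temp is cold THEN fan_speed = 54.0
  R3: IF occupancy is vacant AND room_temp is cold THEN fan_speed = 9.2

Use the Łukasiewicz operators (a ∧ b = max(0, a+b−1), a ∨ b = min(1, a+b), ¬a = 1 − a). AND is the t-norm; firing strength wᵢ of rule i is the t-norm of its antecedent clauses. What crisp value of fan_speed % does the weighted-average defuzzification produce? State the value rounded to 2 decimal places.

R1 (z=84.0): ¬cold=1−0.95=0.05, crowded=0.62; AND[max(0, a+b−1)] → w = 0.00
R2 (z=54.0): ¬vacant=1−0.39=0.61, cold=0.95; AND[max(0, a+b−1)] → w = 0.56
R3 (z=9.2): vacant=0.39, cold=0.95; AND[max(0, a+b−1)] → w = 0.34
Weighted average = (0.00·84.0 + 0.56·54.0 + 0.34·9.2) / (0.00 + 0.56 + 0.34)
  = 33.3680 / 0.9000 = 37.08

37.08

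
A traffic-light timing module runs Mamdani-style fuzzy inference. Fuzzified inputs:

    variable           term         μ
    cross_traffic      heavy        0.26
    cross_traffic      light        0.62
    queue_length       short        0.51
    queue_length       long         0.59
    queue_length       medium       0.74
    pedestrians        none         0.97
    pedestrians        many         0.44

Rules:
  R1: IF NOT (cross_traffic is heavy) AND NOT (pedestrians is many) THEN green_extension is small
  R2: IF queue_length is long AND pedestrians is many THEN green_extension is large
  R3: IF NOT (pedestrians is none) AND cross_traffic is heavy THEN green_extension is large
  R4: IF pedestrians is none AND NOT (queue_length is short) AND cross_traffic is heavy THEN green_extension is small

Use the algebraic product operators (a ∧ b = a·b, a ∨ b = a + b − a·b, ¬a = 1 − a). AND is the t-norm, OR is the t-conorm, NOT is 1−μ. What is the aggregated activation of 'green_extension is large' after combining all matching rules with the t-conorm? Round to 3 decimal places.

R1: ¬heavy=1−0.26=0.74, ¬many=1−0.44=0.56; AND[a·b] → w = 0.4144
R2: long=0.59, many=0.44; AND[a·b] → w = 0.2596
R3: ¬none=1−0.97=0.03, heavy=0.26; AND[a·b] → w = 0.0078
R4: none=0.97, ¬short=1−0.51=0.49, heavy=0.26; AND[a·b] → w = 0.1236
Rules with consequent 'large': {R2, R3} → strengths 0.2596, 0.0078
Aggregate via t-conorm [a + b − a·b]: 0.2654

0.265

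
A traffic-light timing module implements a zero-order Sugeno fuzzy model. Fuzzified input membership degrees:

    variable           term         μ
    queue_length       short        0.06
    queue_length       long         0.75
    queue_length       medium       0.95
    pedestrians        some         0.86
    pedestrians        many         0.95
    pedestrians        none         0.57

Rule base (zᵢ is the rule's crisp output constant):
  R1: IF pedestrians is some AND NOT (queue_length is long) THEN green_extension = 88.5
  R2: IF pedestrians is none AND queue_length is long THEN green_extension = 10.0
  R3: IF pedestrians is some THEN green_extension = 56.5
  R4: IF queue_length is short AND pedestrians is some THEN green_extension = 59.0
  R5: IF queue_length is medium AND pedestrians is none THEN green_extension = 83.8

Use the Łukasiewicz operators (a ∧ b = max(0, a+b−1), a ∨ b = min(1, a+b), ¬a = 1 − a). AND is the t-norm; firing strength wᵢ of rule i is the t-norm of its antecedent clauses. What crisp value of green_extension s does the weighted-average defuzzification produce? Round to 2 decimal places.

58.07

R1 (z=88.5): some=0.86, ¬long=1−0.75=0.25; AND[max(0, a+b−1)] → w = 0.11
R2 (z=10.0): none=0.57, long=0.75; AND[max(0, a+b−1)] → w = 0.32
R3 (z=56.5): some=0.86 → w = 0.86
R4 (z=59.0): short=0.06, some=0.86; AND[max(0, a+b−1)] → w = 0.00
R5 (z=83.8): medium=0.95, none=0.57; AND[max(0, a+b−1)] → w = 0.52
Weighted average = (0.11·88.5 + 0.32·10.0 + 0.86·56.5 + 0.00·59.0 + 0.52·83.8) / (0.11 + 0.32 + 0.86 + 0.00 + 0.52)
  = 105.1010 / 1.8100 = 58.07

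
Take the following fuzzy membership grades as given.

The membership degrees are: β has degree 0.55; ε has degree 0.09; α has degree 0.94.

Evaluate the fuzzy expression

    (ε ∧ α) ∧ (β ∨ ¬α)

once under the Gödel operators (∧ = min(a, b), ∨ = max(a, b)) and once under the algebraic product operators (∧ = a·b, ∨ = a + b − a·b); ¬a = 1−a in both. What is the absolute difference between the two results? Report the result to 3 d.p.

Under Gödel:
  ε ∧ α = min(a, b) on (0.09, 0.94) = 0.09
  ¬α = 1 − 0.94 = 0.06
  β ∨ ¬α = max(a, b) on (0.55, 0.06) = 0.55
  (ε ∧ α) ∧ (β ∨ ¬α) = min(a, b) on (0.09, 0.55) = 0.09
  → value = 0.0900
Under algebraic product:
  ε ∧ α = a·b on (0.0900, 0.9400) = 0.0846
  ¬α = 1 − 0.9400 = 0.0600
  β ∨ ¬α = a + b − a·b on (0.5500, 0.0600) = 0.5770
  (ε ∧ α) ∧ (β ∨ ¬α) = a·b on (0.0846, 0.5770) = 0.0488
  → value = 0.0488
|0.0900 − 0.0488| = 0.041

0.041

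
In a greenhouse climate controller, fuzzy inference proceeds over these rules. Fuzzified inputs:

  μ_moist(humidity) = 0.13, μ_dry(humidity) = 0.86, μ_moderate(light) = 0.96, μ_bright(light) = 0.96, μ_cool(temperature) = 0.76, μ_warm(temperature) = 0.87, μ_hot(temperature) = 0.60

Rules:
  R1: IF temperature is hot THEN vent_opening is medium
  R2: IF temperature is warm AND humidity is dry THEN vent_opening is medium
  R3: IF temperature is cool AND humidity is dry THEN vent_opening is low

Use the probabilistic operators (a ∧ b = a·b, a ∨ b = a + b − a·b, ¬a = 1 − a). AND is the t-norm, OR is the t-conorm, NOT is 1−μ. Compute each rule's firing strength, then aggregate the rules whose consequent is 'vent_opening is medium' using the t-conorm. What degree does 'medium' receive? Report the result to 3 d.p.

0.899

R1: hot=0.60 → w = 0.6000
R2: warm=0.87, dry=0.86; AND[a·b] → w = 0.7482
R3: cool=0.76, dry=0.86; AND[a·b] → w = 0.6536
Rules with consequent 'medium': {R1, R2} → strengths 0.6000, 0.7482
Aggregate via t-conorm [a + b − a·b]: 0.8993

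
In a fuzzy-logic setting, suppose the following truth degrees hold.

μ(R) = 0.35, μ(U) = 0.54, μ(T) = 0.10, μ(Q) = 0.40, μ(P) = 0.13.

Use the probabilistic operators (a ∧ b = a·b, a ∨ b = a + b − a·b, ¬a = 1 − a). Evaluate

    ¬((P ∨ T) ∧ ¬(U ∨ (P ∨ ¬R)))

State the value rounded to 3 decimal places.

P ∨ T = a + b − a·b on (0.1300, 0.1000) = 0.2170
¬R = 1 − 0.3500 = 0.6500
P ∨ ¬R = a + b − a·b on (0.1300, 0.6500) = 0.6955
U ∨ (P ∨ ¬R) = a + b − a·b on (0.5400, 0.6955) = 0.8599
¬(U ∨ (P ∨ ¬R)) = 1 − 0.8599 = 0.1401
(P ∨ T) ∧ ¬(U ∨ (P ∨ ¬R)) = a·b on (0.2170, 0.1401) = 0.0304
¬((P ∨ T) ∧ ¬(U ∨ (P ∨ ¬R))) = 1 − 0.0304 = 0.9696

0.970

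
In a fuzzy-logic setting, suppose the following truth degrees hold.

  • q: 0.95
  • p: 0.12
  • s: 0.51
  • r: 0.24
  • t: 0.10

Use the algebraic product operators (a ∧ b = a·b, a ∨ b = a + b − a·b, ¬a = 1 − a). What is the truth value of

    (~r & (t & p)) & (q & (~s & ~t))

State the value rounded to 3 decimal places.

~r = 1 − 0.2400 = 0.7600
t & p = a·b on (0.1000, 0.1200) = 0.0120
~r & (t & p) = a·b on (0.7600, 0.0120) = 0.0091
~s = 1 − 0.5100 = 0.4900
~t = 1 − 0.1000 = 0.9000
~s & ~t = a·b on (0.4900, 0.9000) = 0.4410
q & (~s & ~t) = a·b on (0.9500, 0.4410) = 0.4189
(~r & (t & p)) & (q & (~s & ~t)) = a·b on (0.0091, 0.4189) = 0.0038

0.004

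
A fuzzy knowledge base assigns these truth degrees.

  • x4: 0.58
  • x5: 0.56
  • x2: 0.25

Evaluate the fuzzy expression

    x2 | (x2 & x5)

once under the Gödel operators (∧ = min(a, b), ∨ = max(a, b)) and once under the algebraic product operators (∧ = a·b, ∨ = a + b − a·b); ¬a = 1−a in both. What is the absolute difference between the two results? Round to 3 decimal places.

0.105

Under Gödel:
  x2 & x5 = min(a, b) on (0.25, 0.56) = 0.25
  x2 | (x2 & x5) = max(a, b) on (0.25, 0.25) = 0.25
  → value = 0.2500
Under algebraic product:
  x2 & x5 = a·b on (0.2500, 0.5600) = 0.1400
  x2 | (x2 & x5) = a + b − a·b on (0.2500, 0.1400) = 0.3550
  → value = 0.3550
|0.2500 − 0.3550| = 0.105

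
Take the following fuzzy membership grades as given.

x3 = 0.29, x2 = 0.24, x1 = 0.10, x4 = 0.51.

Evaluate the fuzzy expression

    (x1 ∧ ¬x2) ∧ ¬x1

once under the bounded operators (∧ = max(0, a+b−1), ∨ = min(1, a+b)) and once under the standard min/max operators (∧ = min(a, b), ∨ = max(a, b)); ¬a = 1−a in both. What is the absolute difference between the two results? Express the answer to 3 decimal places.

Under bounded:
  ¬x2 = 1 − 0.24 = 0.76
  x1 ∧ ¬x2 = max(0, a+b−1) on (0.10, 0.76) = 0.00
  ¬x1 = 1 − 0.10 = 0.90
  (x1 ∧ ¬x2) ∧ ¬x1 = max(0, a+b−1) on (0.00, 0.90) = 0.00
  → value = 0.0000
Under standard min/max:
  ¬x2 = 1 − 0.24 = 0.76
  x1 ∧ ¬x2 = min(a, b) on (0.10, 0.76) = 0.10
  ¬x1 = 1 − 0.10 = 0.90
  (x1 ∧ ¬x2) ∧ ¬x1 = min(a, b) on (0.10, 0.90) = 0.10
  → value = 0.1000
|0.0000 − 0.1000| = 0.100

0.100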